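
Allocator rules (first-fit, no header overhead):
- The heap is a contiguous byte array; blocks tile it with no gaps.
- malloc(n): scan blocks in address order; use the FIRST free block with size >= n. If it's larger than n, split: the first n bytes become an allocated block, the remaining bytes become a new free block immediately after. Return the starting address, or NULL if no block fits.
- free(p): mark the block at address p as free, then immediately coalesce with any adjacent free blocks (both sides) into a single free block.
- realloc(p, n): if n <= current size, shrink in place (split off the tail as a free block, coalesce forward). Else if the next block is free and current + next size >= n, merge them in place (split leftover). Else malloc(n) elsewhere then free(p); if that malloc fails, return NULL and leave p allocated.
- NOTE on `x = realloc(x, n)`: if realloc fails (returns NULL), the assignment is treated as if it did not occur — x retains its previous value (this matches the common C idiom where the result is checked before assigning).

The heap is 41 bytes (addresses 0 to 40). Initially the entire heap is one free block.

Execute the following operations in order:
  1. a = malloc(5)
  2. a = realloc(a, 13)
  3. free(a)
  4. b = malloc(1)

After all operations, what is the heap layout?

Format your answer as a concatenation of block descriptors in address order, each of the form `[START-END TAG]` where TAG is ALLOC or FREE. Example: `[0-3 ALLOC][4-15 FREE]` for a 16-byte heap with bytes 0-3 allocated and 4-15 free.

Answer: [0-0 ALLOC][1-40 FREE]

Derivation:
Op 1: a = malloc(5) -> a = 0; heap: [0-4 ALLOC][5-40 FREE]
Op 2: a = realloc(a, 13) -> a = 0; heap: [0-12 ALLOC][13-40 FREE]
Op 3: free(a) -> (freed a); heap: [0-40 FREE]
Op 4: b = malloc(1) -> b = 0; heap: [0-0 ALLOC][1-40 FREE]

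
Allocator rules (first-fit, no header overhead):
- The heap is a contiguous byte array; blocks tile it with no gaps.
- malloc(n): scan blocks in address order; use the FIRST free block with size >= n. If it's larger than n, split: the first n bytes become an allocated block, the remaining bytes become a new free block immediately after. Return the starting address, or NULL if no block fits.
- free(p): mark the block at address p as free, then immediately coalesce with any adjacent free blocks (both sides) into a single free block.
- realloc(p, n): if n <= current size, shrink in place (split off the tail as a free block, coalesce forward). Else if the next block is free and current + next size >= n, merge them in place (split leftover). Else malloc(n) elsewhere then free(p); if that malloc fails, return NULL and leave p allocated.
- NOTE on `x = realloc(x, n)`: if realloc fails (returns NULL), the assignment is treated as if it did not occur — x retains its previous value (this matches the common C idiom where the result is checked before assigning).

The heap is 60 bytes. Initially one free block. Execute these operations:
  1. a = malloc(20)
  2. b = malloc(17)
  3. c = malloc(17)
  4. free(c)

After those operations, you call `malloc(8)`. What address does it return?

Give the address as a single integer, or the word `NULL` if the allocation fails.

Answer: 37

Derivation:
Op 1: a = malloc(20) -> a = 0; heap: [0-19 ALLOC][20-59 FREE]
Op 2: b = malloc(17) -> b = 20; heap: [0-19 ALLOC][20-36 ALLOC][37-59 FREE]
Op 3: c = malloc(17) -> c = 37; heap: [0-19 ALLOC][20-36 ALLOC][37-53 ALLOC][54-59 FREE]
Op 4: free(c) -> (freed c); heap: [0-19 ALLOC][20-36 ALLOC][37-59 FREE]
malloc(8): first-fit scan over [0-19 ALLOC][20-36 ALLOC][37-59 FREE] -> 37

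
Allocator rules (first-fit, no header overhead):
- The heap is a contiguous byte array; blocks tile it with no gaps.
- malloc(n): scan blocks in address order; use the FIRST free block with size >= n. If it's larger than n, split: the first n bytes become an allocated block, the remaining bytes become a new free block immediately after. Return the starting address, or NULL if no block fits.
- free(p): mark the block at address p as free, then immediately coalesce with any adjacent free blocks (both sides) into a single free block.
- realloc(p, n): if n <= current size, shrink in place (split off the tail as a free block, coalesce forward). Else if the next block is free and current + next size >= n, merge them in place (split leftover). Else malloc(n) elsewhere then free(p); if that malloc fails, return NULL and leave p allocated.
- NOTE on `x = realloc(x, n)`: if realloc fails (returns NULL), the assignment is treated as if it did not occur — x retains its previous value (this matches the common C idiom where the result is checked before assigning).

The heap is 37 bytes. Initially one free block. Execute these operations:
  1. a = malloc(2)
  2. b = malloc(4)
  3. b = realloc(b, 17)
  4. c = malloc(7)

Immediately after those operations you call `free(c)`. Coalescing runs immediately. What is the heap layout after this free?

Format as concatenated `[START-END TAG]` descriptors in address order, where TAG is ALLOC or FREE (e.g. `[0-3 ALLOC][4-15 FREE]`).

Op 1: a = malloc(2) -> a = 0; heap: [0-1 ALLOC][2-36 FREE]
Op 2: b = malloc(4) -> b = 2; heap: [0-1 ALLOC][2-5 ALLOC][6-36 FREE]
Op 3: b = realloc(b, 17) -> b = 2; heap: [0-1 ALLOC][2-18 ALLOC][19-36 FREE]
Op 4: c = malloc(7) -> c = 19; heap: [0-1 ALLOC][2-18 ALLOC][19-25 ALLOC][26-36 FREE]
free(c): c = 19 -> block [19-25 ALLOC]; mark free, coalesce with adjacent free neighbors -> [0-1 ALLOC][2-18 ALLOC][19-36 FREE]

Answer: [0-1 ALLOC][2-18 ALLOC][19-36 FREE]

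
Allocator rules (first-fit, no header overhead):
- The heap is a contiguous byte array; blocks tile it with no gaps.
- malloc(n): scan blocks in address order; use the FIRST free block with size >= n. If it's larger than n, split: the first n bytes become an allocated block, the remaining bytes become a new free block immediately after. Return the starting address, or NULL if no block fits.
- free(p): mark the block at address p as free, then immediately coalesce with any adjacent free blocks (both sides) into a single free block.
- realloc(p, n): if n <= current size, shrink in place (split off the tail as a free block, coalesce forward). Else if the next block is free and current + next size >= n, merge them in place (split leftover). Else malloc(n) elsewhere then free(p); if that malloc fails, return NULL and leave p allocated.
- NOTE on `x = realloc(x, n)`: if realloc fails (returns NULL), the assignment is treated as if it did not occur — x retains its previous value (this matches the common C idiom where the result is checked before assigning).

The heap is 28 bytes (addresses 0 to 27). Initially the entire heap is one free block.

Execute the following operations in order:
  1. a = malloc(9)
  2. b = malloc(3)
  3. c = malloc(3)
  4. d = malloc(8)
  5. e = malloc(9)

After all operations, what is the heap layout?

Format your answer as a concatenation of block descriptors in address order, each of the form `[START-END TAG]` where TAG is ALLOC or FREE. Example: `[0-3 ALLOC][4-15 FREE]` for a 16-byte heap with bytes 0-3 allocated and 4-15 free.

Answer: [0-8 ALLOC][9-11 ALLOC][12-14 ALLOC][15-22 ALLOC][23-27 FREE]

Derivation:
Op 1: a = malloc(9) -> a = 0; heap: [0-8 ALLOC][9-27 FREE]
Op 2: b = malloc(3) -> b = 9; heap: [0-8 ALLOC][9-11 ALLOC][12-27 FREE]
Op 3: c = malloc(3) -> c = 12; heap: [0-8 ALLOC][9-11 ALLOC][12-14 ALLOC][15-27 FREE]
Op 4: d = malloc(8) -> d = 15; heap: [0-8 ALLOC][9-11 ALLOC][12-14 ALLOC][15-22 ALLOC][23-27 FREE]
Op 5: e = malloc(9) -> e = NULL; heap: [0-8 ALLOC][9-11 ALLOC][12-14 ALLOC][15-22 ALLOC][23-27 FREE]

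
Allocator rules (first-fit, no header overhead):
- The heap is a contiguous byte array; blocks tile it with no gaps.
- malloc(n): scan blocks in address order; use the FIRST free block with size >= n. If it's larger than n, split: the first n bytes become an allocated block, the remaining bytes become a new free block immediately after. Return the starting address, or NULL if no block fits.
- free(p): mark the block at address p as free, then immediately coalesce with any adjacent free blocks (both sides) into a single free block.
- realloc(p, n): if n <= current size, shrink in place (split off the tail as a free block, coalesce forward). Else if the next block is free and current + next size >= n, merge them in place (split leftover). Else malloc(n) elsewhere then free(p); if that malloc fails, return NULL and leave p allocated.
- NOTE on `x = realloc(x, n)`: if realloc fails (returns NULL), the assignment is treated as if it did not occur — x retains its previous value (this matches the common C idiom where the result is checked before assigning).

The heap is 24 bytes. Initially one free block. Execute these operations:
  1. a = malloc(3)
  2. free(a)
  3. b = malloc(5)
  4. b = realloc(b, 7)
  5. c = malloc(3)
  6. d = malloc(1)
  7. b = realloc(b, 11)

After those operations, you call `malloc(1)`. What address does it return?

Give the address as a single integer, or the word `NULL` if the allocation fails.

Answer: 0

Derivation:
Op 1: a = malloc(3) -> a = 0; heap: [0-2 ALLOC][3-23 FREE]
Op 2: free(a) -> (freed a); heap: [0-23 FREE]
Op 3: b = malloc(5) -> b = 0; heap: [0-4 ALLOC][5-23 FREE]
Op 4: b = realloc(b, 7) -> b = 0; heap: [0-6 ALLOC][7-23 FREE]
Op 5: c = malloc(3) -> c = 7; heap: [0-6 ALLOC][7-9 ALLOC][10-23 FREE]
Op 6: d = malloc(1) -> d = 10; heap: [0-6 ALLOC][7-9 ALLOC][10-10 ALLOC][11-23 FREE]
Op 7: b = realloc(b, 11) -> b = 11; heap: [0-6 FREE][7-9 ALLOC][10-10 ALLOC][11-21 ALLOC][22-23 FREE]
malloc(1): first-fit scan over [0-6 FREE][7-9 ALLOC][10-10 ALLOC][11-21 ALLOC][22-23 FREE] -> 0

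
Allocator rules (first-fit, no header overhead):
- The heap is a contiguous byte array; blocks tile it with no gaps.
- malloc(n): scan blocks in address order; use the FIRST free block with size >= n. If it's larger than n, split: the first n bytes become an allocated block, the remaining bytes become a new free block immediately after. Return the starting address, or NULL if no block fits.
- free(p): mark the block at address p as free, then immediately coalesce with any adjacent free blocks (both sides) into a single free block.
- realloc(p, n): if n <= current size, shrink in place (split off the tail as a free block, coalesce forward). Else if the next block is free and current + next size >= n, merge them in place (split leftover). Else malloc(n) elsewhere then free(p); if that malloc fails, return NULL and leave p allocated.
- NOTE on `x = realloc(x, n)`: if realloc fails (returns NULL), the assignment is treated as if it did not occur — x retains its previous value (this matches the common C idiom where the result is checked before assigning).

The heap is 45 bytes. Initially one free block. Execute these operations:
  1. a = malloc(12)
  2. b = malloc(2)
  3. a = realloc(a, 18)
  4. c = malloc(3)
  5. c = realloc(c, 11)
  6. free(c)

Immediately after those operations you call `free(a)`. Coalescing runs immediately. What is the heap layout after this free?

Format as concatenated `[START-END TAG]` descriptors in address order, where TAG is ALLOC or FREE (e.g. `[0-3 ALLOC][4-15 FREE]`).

Op 1: a = malloc(12) -> a = 0; heap: [0-11 ALLOC][12-44 FREE]
Op 2: b = malloc(2) -> b = 12; heap: [0-11 ALLOC][12-13 ALLOC][14-44 FREE]
Op 3: a = realloc(a, 18) -> a = 14; heap: [0-11 FREE][12-13 ALLOC][14-31 ALLOC][32-44 FREE]
Op 4: c = malloc(3) -> c = 0; heap: [0-2 ALLOC][3-11 FREE][12-13 ALLOC][14-31 ALLOC][32-44 FREE]
Op 5: c = realloc(c, 11) -> c = 0; heap: [0-10 ALLOC][11-11 FREE][12-13 ALLOC][14-31 ALLOC][32-44 FREE]
Op 6: free(c) -> (freed c); heap: [0-11 FREE][12-13 ALLOC][14-31 ALLOC][32-44 FREE]
free(a): a = 14 -> block [14-31 ALLOC]; mark free, coalesce with adjacent free neighbors -> [0-11 FREE][12-13 ALLOC][14-44 FREE]

Answer: [0-11 FREE][12-13 ALLOC][14-44 FREE]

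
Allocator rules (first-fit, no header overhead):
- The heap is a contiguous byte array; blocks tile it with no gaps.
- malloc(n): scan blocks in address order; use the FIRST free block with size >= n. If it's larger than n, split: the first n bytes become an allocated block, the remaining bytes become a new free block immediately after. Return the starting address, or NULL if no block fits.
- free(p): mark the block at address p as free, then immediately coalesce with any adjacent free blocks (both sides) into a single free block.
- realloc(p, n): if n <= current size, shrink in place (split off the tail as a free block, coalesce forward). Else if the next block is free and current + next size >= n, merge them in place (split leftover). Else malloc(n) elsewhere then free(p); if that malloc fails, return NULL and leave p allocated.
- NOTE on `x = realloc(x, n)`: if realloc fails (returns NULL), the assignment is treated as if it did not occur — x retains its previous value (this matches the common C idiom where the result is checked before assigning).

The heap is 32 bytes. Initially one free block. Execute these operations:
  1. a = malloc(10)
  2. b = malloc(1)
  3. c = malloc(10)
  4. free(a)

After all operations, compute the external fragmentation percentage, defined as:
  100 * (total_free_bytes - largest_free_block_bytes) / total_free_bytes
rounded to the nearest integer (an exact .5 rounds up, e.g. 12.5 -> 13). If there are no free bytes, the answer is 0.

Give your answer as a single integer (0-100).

Answer: 48

Derivation:
Op 1: a = malloc(10) -> a = 0; heap: [0-9 ALLOC][10-31 FREE]
Op 2: b = malloc(1) -> b = 10; heap: [0-9 ALLOC][10-10 ALLOC][11-31 FREE]
Op 3: c = malloc(10) -> c = 11; heap: [0-9 ALLOC][10-10 ALLOC][11-20 ALLOC][21-31 FREE]
Op 4: free(a) -> (freed a); heap: [0-9 FREE][10-10 ALLOC][11-20 ALLOC][21-31 FREE]
Free blocks: [10 11] total_free=21 largest=11 -> 100*(21-11)/21 = 1000/21 ≈ 47.619 -> rounds to 48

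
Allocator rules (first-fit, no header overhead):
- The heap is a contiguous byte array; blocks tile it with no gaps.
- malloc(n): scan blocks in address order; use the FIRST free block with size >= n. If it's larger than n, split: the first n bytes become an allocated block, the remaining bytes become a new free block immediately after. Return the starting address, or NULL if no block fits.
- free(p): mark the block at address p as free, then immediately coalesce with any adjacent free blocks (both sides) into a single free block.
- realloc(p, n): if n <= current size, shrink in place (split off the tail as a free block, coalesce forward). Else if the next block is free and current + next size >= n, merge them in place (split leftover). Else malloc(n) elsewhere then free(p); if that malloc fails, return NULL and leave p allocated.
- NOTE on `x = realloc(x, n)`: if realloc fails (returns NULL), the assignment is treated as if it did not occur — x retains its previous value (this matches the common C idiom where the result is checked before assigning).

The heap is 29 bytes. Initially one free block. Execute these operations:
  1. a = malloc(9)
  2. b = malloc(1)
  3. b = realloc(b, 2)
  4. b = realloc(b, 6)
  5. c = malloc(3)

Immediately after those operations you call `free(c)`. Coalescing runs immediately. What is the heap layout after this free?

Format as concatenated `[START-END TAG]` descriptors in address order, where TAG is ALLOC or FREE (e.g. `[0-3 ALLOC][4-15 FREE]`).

Op 1: a = malloc(9) -> a = 0; heap: [0-8 ALLOC][9-28 FREE]
Op 2: b = malloc(1) -> b = 9; heap: [0-8 ALLOC][9-9 ALLOC][10-28 FREE]
Op 3: b = realloc(b, 2) -> b = 9; heap: [0-8 ALLOC][9-10 ALLOC][11-28 FREE]
Op 4: b = realloc(b, 6) -> b = 9; heap: [0-8 ALLOC][9-14 ALLOC][15-28 FREE]
Op 5: c = malloc(3) -> c = 15; heap: [0-8 ALLOC][9-14 ALLOC][15-17 ALLOC][18-28 FREE]
free(c): c = 15 -> block [15-17 ALLOC]; mark free, coalesce with adjacent free neighbors -> [0-8 ALLOC][9-14 ALLOC][15-28 FREE]

Answer: [0-8 ALLOC][9-14 ALLOC][15-28 FREE]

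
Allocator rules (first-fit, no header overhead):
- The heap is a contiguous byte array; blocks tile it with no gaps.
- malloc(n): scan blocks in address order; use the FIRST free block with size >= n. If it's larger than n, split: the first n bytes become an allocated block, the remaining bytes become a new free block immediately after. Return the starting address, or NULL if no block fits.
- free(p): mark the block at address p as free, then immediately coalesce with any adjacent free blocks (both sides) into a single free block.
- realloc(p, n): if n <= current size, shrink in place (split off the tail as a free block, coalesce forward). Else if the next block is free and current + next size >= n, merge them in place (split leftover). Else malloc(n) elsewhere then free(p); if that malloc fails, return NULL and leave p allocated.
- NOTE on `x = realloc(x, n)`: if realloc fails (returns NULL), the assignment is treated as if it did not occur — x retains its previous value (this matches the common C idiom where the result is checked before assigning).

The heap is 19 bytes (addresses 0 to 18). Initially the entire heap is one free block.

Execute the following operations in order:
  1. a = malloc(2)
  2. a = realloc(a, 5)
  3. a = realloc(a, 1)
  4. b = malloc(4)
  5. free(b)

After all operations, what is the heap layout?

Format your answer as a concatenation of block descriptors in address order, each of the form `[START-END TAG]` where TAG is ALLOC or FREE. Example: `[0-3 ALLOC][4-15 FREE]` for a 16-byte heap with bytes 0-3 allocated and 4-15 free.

Op 1: a = malloc(2) -> a = 0; heap: [0-1 ALLOC][2-18 FREE]
Op 2: a = realloc(a, 5) -> a = 0; heap: [0-4 ALLOC][5-18 FREE]
Op 3: a = realloc(a, 1) -> a = 0; heap: [0-0 ALLOC][1-18 FREE]
Op 4: b = malloc(4) -> b = 1; heap: [0-0 ALLOC][1-4 ALLOC][5-18 FREE]
Op 5: free(b) -> (freed b); heap: [0-0 ALLOC][1-18 FREE]

Answer: [0-0 ALLOC][1-18 FREE]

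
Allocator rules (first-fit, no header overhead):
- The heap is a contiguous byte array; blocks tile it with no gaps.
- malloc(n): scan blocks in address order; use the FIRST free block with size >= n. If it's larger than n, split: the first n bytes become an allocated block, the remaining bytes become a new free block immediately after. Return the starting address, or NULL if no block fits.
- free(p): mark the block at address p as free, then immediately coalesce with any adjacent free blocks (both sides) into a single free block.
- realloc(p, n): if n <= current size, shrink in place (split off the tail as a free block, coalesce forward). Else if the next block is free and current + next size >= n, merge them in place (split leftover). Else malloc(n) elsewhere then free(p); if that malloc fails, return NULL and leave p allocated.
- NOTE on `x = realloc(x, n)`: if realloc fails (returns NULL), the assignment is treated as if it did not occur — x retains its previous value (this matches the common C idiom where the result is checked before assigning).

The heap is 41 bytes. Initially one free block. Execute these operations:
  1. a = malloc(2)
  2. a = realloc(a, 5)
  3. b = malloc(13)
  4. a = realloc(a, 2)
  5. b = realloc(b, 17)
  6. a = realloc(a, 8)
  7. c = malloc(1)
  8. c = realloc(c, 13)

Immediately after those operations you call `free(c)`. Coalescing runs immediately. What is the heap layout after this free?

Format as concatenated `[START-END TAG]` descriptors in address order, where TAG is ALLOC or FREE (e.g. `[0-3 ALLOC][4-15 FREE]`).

Op 1: a = malloc(2) -> a = 0; heap: [0-1 ALLOC][2-40 FREE]
Op 2: a = realloc(a, 5) -> a = 0; heap: [0-4 ALLOC][5-40 FREE]
Op 3: b = malloc(13) -> b = 5; heap: [0-4 ALLOC][5-17 ALLOC][18-40 FREE]
Op 4: a = realloc(a, 2) -> a = 0; heap: [0-1 ALLOC][2-4 FREE][5-17 ALLOC][18-40 FREE]
Op 5: b = realloc(b, 17) -> b = 5; heap: [0-1 ALLOC][2-4 FREE][5-21 ALLOC][22-40 FREE]
Op 6: a = realloc(a, 8) -> a = 22; heap: [0-4 FREE][5-21 ALLOC][22-29 ALLOC][30-40 FREE]
Op 7: c = malloc(1) -> c = 0; heap: [0-0 ALLOC][1-4 FREE][5-21 ALLOC][22-29 ALLOC][30-40 FREE]
Op 8: c = realloc(c, 13) -> NULL (c unchanged); heap: [0-0 ALLOC][1-4 FREE][5-21 ALLOC][22-29 ALLOC][30-40 FREE]
free(c): c = 0 -> block [0-0 ALLOC]; mark free, coalesce with adjacent free neighbors -> [0-4 FREE][5-21 ALLOC][22-29 ALLOC][30-40 FREE]

Answer: [0-4 FREE][5-21 ALLOC][22-29 ALLOC][30-40 FREE]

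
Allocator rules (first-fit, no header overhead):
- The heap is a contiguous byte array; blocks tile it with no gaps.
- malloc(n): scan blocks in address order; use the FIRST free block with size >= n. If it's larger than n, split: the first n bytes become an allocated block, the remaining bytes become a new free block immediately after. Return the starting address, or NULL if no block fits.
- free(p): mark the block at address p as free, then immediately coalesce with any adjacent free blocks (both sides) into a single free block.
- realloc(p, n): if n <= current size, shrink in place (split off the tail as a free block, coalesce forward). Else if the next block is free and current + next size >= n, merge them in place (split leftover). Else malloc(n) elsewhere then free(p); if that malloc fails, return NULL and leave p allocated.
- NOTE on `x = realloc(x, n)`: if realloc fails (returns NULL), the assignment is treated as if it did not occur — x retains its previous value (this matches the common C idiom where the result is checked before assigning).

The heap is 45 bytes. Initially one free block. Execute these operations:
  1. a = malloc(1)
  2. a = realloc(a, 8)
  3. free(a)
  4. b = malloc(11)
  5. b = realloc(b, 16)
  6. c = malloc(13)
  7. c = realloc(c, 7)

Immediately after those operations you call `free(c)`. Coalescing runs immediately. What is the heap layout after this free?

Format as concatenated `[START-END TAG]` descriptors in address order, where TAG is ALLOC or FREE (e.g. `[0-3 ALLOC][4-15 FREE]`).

Op 1: a = malloc(1) -> a = 0; heap: [0-0 ALLOC][1-44 FREE]
Op 2: a = realloc(a, 8) -> a = 0; heap: [0-7 ALLOC][8-44 FREE]
Op 3: free(a) -> (freed a); heap: [0-44 FREE]
Op 4: b = malloc(11) -> b = 0; heap: [0-10 ALLOC][11-44 FREE]
Op 5: b = realloc(b, 16) -> b = 0; heap: [0-15 ALLOC][16-44 FREE]
Op 6: c = malloc(13) -> c = 16; heap: [0-15 ALLOC][16-28 ALLOC][29-44 FREE]
Op 7: c = realloc(c, 7) -> c = 16; heap: [0-15 ALLOC][16-22 ALLOC][23-44 FREE]
free(c): c = 16 -> block [16-22 ALLOC]; mark free, coalesce with adjacent free neighbors -> [0-15 ALLOC][16-44 FREE]

Answer: [0-15 ALLOC][16-44 FREE]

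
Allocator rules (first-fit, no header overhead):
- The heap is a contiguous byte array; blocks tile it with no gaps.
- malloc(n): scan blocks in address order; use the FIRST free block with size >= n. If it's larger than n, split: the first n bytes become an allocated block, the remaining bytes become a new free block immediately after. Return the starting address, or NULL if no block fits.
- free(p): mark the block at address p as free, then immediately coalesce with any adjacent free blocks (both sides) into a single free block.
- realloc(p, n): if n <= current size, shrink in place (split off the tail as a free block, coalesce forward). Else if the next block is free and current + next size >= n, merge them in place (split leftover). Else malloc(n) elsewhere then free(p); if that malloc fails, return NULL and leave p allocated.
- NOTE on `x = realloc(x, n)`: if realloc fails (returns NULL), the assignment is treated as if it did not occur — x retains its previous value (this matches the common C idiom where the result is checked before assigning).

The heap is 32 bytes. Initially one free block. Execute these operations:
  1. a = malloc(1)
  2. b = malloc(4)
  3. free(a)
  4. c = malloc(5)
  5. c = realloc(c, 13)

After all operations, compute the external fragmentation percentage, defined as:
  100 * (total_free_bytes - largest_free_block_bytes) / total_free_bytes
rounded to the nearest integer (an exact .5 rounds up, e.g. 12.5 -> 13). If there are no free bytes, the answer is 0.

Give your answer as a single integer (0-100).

Answer: 7

Derivation:
Op 1: a = malloc(1) -> a = 0; heap: [0-0 ALLOC][1-31 FREE]
Op 2: b = malloc(4) -> b = 1; heap: [0-0 ALLOC][1-4 ALLOC][5-31 FREE]
Op 3: free(a) -> (freed a); heap: [0-0 FREE][1-4 ALLOC][5-31 FREE]
Op 4: c = malloc(5) -> c = 5; heap: [0-0 FREE][1-4 ALLOC][5-9 ALLOC][10-31 FREE]
Op 5: c = realloc(c, 13) -> c = 5; heap: [0-0 FREE][1-4 ALLOC][5-17 ALLOC][18-31 FREE]
Free blocks: [1 14] total_free=15 largest=14 -> 100*(15-14)/15 = 100/15 ≈ 6.667 -> rounds to 7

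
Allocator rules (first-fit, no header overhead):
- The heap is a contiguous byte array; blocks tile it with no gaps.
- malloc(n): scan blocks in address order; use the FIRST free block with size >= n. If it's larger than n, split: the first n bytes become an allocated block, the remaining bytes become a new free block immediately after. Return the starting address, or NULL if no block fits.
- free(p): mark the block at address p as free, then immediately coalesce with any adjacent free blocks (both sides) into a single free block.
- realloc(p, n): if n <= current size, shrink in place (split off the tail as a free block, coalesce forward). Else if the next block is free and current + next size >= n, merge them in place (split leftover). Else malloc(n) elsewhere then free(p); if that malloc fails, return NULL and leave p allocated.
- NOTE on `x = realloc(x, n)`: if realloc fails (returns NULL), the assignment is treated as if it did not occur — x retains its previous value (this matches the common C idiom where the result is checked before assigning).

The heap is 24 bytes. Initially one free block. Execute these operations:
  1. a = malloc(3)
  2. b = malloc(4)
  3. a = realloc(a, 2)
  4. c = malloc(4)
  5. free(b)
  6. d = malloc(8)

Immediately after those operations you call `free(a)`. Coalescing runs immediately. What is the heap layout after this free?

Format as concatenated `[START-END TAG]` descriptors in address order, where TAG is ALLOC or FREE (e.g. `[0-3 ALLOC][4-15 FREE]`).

Answer: [0-6 FREE][7-10 ALLOC][11-18 ALLOC][19-23 FREE]

Derivation:
Op 1: a = malloc(3) -> a = 0; heap: [0-2 ALLOC][3-23 FREE]
Op 2: b = malloc(4) -> b = 3; heap: [0-2 ALLOC][3-6 ALLOC][7-23 FREE]
Op 3: a = realloc(a, 2) -> a = 0; heap: [0-1 ALLOC][2-2 FREE][3-6 ALLOC][7-23 FREE]
Op 4: c = malloc(4) -> c = 7; heap: [0-1 ALLOC][2-2 FREE][3-6 ALLOC][7-10 ALLOC][11-23 FREE]
Op 5: free(b) -> (freed b); heap: [0-1 ALLOC][2-6 FREE][7-10 ALLOC][11-23 FREE]
Op 6: d = malloc(8) -> d = 11; heap: [0-1 ALLOC][2-6 FREE][7-10 ALLOC][11-18 ALLOC][19-23 FREE]
free(a): a = 0 -> block [0-1 ALLOC]; mark free, coalesce with adjacent free neighbors -> [0-6 FREE][7-10 ALLOC][11-18 ALLOC][19-23 FREE]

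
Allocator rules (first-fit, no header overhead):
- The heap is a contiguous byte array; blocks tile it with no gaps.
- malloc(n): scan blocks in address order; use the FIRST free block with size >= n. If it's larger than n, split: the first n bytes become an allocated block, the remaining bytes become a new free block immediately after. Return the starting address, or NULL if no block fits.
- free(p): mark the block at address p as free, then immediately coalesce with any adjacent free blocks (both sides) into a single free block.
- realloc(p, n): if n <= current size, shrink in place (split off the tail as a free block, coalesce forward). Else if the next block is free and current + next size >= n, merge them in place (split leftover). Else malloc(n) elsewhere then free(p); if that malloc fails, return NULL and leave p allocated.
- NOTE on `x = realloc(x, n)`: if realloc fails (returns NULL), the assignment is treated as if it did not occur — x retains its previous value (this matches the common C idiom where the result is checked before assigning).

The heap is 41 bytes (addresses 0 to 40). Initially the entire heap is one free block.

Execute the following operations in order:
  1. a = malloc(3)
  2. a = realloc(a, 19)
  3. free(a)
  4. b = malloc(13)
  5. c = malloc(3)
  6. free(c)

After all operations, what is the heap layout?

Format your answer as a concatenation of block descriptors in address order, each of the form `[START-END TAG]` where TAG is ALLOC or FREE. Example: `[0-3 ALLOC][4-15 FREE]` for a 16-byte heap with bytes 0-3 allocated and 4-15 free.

Answer: [0-12 ALLOC][13-40 FREE]

Derivation:
Op 1: a = malloc(3) -> a = 0; heap: [0-2 ALLOC][3-40 FREE]
Op 2: a = realloc(a, 19) -> a = 0; heap: [0-18 ALLOC][19-40 FREE]
Op 3: free(a) -> (freed a); heap: [0-40 FREE]
Op 4: b = malloc(13) -> b = 0; heap: [0-12 ALLOC][13-40 FREE]
Op 5: c = malloc(3) -> c = 13; heap: [0-12 ALLOC][13-15 ALLOC][16-40 FREE]
Op 6: free(c) -> (freed c); heap: [0-12 ALLOC][13-40 FREE]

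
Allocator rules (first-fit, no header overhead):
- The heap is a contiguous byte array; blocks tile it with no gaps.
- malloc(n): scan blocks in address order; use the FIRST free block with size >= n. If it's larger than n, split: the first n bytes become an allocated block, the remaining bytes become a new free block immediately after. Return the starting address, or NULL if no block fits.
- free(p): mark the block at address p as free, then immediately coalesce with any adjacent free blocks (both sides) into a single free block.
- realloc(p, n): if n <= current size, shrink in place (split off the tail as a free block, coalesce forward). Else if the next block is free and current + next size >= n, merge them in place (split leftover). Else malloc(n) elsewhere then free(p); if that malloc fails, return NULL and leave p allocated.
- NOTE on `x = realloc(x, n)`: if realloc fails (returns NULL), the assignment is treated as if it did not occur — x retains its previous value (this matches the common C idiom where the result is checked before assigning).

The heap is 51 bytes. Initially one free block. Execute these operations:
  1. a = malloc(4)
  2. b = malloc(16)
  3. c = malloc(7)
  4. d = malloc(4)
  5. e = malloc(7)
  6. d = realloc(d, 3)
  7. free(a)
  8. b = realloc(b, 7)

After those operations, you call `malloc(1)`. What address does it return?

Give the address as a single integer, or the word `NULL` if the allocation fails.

Answer: 0

Derivation:
Op 1: a = malloc(4) -> a = 0; heap: [0-3 ALLOC][4-50 FREE]
Op 2: b = malloc(16) -> b = 4; heap: [0-3 ALLOC][4-19 ALLOC][20-50 FREE]
Op 3: c = malloc(7) -> c = 20; heap: [0-3 ALLOC][4-19 ALLOC][20-26 ALLOC][27-50 FREE]
Op 4: d = malloc(4) -> d = 27; heap: [0-3 ALLOC][4-19 ALLOC][20-26 ALLOC][27-30 ALLOC][31-50 FREE]
Op 5: e = malloc(7) -> e = 31; heap: [0-3 ALLOC][4-19 ALLOC][20-26 ALLOC][27-30 ALLOC][31-37 ALLOC][38-50 FREE]
Op 6: d = realloc(d, 3) -> d = 27; heap: [0-3 ALLOC][4-19 ALLOC][20-26 ALLOC][27-29 ALLOC][30-30 FREE][31-37 ALLOC][38-50 FREE]
Op 7: free(a) -> (freed a); heap: [0-3 FREE][4-19 ALLOC][20-26 ALLOC][27-29 ALLOC][30-30 FREE][31-37 ALLOC][38-50 FREE]
Op 8: b = realloc(b, 7) -> b = 4; heap: [0-3 FREE][4-10 ALLOC][11-19 FREE][20-26 ALLOC][27-29 ALLOC][30-30 FREE][31-37 ALLOC][38-50 FREE]
malloc(1): first-fit scan over [0-3 FREE][4-10 ALLOC][11-19 FREE][20-26 ALLOC][27-29 ALLOC][30-30 FREE][31-37 ALLOC][38-50 FREE] -> 0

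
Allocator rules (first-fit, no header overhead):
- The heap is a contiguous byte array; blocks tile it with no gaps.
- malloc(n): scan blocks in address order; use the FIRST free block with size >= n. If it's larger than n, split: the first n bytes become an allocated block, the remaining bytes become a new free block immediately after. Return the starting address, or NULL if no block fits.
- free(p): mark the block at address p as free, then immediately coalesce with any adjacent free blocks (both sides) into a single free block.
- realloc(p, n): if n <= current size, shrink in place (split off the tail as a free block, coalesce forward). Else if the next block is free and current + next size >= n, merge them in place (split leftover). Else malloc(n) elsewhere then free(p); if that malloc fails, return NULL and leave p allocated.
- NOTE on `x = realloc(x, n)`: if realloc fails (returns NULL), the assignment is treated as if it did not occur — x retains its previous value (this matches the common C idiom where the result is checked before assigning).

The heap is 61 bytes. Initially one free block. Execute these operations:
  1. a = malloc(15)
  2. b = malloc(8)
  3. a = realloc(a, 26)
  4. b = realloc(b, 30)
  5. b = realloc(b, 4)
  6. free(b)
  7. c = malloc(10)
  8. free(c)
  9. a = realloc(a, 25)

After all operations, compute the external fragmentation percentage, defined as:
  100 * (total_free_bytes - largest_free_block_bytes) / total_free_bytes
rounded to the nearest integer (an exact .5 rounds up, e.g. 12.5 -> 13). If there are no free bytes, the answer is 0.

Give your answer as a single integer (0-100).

Op 1: a = malloc(15) -> a = 0; heap: [0-14 ALLOC][15-60 FREE]
Op 2: b = malloc(8) -> b = 15; heap: [0-14 ALLOC][15-22 ALLOC][23-60 FREE]
Op 3: a = realloc(a, 26) -> a = 23; heap: [0-14 FREE][15-22 ALLOC][23-48 ALLOC][49-60 FREE]
Op 4: b = realloc(b, 30) -> NULL (b unchanged); heap: [0-14 FREE][15-22 ALLOC][23-48 ALLOC][49-60 FREE]
Op 5: b = realloc(b, 4) -> b = 15; heap: [0-14 FREE][15-18 ALLOC][19-22 FREE][23-48 ALLOC][49-60 FREE]
Op 6: free(b) -> (freed b); heap: [0-22 FREE][23-48 ALLOC][49-60 FREE]
Op 7: c = malloc(10) -> c = 0; heap: [0-9 ALLOC][10-22 FREE][23-48 ALLOC][49-60 FREE]
Op 8: free(c) -> (freed c); heap: [0-22 FREE][23-48 ALLOC][49-60 FREE]
Op 9: a = realloc(a, 25) -> a = 23; heap: [0-22 FREE][23-47 ALLOC][48-60 FREE]
Free blocks: [23 13] total_free=36 largest=23 -> 100*(36-23)/36 = 1300/36 ≈ 36.111 -> rounds to 36

Answer: 36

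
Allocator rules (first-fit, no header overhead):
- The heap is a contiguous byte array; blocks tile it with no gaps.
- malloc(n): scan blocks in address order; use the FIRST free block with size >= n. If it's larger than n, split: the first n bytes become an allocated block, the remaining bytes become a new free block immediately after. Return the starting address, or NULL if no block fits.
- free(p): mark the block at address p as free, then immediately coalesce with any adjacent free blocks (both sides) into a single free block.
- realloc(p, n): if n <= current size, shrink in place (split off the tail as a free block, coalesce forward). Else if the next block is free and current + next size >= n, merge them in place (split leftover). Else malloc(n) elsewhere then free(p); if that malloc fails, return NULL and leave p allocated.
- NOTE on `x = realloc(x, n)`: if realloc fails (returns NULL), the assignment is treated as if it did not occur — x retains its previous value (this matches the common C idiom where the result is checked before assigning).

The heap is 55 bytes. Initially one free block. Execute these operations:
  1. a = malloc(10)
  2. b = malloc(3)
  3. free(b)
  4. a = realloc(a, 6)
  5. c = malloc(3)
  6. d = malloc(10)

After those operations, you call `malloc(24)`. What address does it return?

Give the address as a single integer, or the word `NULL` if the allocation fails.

Op 1: a = malloc(10) -> a = 0; heap: [0-9 ALLOC][10-54 FREE]
Op 2: b = malloc(3) -> b = 10; heap: [0-9 ALLOC][10-12 ALLOC][13-54 FREE]
Op 3: free(b) -> (freed b); heap: [0-9 ALLOC][10-54 FREE]
Op 4: a = realloc(a, 6) -> a = 0; heap: [0-5 ALLOC][6-54 FREE]
Op 5: c = malloc(3) -> c = 6; heap: [0-5 ALLOC][6-8 ALLOC][9-54 FREE]
Op 6: d = malloc(10) -> d = 9; heap: [0-5 ALLOC][6-8 ALLOC][9-18 ALLOC][19-54 FREE]
malloc(24): first-fit scan over [0-5 ALLOC][6-8 ALLOC][9-18 ALLOC][19-54 FREE] -> 19

Answer: 19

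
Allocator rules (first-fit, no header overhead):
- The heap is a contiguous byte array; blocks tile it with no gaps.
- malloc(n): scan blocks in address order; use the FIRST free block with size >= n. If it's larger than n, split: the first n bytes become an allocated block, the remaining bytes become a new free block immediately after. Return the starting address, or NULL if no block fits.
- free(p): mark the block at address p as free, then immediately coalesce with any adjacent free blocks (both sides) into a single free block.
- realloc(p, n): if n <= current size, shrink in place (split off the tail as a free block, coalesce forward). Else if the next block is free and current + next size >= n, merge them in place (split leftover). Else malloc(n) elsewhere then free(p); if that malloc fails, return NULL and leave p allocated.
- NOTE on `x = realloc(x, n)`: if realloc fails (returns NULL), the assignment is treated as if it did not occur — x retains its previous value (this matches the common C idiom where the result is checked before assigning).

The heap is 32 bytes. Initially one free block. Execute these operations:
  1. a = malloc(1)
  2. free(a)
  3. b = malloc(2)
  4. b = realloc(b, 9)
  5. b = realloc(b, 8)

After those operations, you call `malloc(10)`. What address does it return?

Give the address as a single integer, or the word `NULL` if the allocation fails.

Op 1: a = malloc(1) -> a = 0; heap: [0-0 ALLOC][1-31 FREE]
Op 2: free(a) -> (freed a); heap: [0-31 FREE]
Op 3: b = malloc(2) -> b = 0; heap: [0-1 ALLOC][2-31 FREE]
Op 4: b = realloc(b, 9) -> b = 0; heap: [0-8 ALLOC][9-31 FREE]
Op 5: b = realloc(b, 8) -> b = 0; heap: [0-7 ALLOC][8-31 FREE]
malloc(10): first-fit scan over [0-7 ALLOC][8-31 FREE] -> 8

Answer: 8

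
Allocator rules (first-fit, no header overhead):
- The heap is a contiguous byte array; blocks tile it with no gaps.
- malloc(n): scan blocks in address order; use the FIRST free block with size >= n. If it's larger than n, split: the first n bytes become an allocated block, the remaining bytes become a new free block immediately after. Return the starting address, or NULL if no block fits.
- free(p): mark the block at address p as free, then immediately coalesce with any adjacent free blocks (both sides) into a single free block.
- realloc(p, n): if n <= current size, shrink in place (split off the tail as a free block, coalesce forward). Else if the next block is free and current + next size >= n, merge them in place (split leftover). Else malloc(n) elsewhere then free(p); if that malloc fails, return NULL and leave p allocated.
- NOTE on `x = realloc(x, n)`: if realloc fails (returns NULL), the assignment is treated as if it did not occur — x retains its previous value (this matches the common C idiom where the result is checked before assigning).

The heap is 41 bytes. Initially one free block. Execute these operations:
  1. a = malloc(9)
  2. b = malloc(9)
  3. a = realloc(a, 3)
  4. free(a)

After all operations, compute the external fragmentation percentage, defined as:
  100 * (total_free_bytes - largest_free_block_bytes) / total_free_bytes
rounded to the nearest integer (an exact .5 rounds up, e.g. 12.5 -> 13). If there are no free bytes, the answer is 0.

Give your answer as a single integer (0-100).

Op 1: a = malloc(9) -> a = 0; heap: [0-8 ALLOC][9-40 FREE]
Op 2: b = malloc(9) -> b = 9; heap: [0-8 ALLOC][9-17 ALLOC][18-40 FREE]
Op 3: a = realloc(a, 3) -> a = 0; heap: [0-2 ALLOC][3-8 FREE][9-17 ALLOC][18-40 FREE]
Op 4: free(a) -> (freed a); heap: [0-8 FREE][9-17 ALLOC][18-40 FREE]
Free blocks: [9 23] total_free=32 largest=23 -> 100*(32-23)/32 = 900/32 = 28.125 -> rounds to 28

Answer: 28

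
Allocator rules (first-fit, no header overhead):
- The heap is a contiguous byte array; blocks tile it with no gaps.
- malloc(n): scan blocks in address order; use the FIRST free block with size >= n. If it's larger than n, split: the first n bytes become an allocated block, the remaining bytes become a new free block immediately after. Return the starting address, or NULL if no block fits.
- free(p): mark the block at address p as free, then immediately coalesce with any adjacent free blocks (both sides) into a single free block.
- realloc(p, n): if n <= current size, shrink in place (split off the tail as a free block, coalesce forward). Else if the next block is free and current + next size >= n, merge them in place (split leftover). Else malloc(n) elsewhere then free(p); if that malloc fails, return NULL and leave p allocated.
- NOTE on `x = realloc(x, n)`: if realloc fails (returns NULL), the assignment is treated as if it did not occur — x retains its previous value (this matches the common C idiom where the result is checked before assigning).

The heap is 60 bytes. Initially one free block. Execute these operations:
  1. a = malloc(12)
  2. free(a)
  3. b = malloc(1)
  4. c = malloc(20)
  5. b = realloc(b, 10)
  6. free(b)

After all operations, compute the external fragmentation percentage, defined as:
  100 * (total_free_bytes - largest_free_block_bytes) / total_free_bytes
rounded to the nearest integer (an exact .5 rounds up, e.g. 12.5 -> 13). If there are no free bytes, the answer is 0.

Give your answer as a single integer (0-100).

Answer: 3

Derivation:
Op 1: a = malloc(12) -> a = 0; heap: [0-11 ALLOC][12-59 FREE]
Op 2: free(a) -> (freed a); heap: [0-59 FREE]
Op 3: b = malloc(1) -> b = 0; heap: [0-0 ALLOC][1-59 FREE]
Op 4: c = malloc(20) -> c = 1; heap: [0-0 ALLOC][1-20 ALLOC][21-59 FREE]
Op 5: b = realloc(b, 10) -> b = 21; heap: [0-0 FREE][1-20 ALLOC][21-30 ALLOC][31-59 FREE]
Op 6: free(b) -> (freed b); heap: [0-0 FREE][1-20 ALLOC][21-59 FREE]
Free blocks: [1 39] total_free=40 largest=39 -> 100*(40-39)/40 = 100/40 = 2.5 -> rounds to 3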